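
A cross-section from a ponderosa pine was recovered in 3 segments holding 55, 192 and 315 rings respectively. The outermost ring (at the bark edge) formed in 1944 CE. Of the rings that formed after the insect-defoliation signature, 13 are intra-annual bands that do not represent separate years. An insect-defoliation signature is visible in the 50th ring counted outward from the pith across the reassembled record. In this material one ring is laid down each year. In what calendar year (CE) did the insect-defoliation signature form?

1445 CE

Total rings = 55 + 192 + 315 = 562.
The insect-defoliation signature sits at ring 50 from the pith, so 562 − 50 = 512 rings formed after it.
512 − 13 false = 499 true rings after the insect-defoliation signature.
The ring at the bark edge is 1944 CE, so the insect-defoliation signature dates to 1944 − 499 = 1445 CE.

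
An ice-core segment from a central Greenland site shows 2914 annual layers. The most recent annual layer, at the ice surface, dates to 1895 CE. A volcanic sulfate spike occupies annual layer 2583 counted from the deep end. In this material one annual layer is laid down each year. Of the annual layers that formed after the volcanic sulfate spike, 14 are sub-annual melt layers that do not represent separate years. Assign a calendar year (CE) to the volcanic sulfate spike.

The volcanic sulfate spike sits at annual layer 2583 from the deep end, so 2914 − 2583 = 331 annual layers formed after it.
331 − 14 false = 317 true annual layers after the volcanic sulfate spike.
The annual layer at the ice surface is 1895 CE, so the volcanic sulfate spike dates to 1895 − 317 = 1578 CE.

1578 CE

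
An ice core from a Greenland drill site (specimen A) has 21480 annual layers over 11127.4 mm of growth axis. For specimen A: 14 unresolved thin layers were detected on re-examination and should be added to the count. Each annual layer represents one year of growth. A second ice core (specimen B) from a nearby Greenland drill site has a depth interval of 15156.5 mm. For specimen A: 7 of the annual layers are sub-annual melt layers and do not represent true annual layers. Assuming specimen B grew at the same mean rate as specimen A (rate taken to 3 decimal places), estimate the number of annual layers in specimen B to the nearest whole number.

29260 annual layers

Specimen A: after corrections the count is 21480 − 7 + 14 = 21487 annual layers.
A: Extension rate ≈ 11127.4 / 21487 = 0.518 mm/yr.
For B, 15156.5 / 0.518 = 29259.65 years ≈ 29260 annual layers.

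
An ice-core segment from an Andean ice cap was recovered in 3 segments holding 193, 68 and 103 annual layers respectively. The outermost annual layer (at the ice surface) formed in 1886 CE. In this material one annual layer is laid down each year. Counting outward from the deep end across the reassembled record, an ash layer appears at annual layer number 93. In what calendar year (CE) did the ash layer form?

Total annual layers = 193 + 68 + 103 = 364.
The ash layer sits at annual layer 93 from the deep end, so 364 − 93 = 271 annual layers formed after it.
The annual layer at the ice surface is 1886 CE, so the ash layer dates to 1886 − 271 = 1615 CE.

1615 CE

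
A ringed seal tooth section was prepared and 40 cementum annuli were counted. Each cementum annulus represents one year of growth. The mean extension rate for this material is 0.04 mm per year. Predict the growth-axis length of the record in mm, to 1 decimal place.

1.6 mm

The record spans 40 years at 0.04 mm per year.
Predicted length = 0.04 mm/year × 40 years = 1.6 mm.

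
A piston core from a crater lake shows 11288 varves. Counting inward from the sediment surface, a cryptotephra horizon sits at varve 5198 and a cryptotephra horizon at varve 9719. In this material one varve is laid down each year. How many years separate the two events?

9719 − 5198 = 4521 varves lie between the two events.
That is 4521 years at one varve per year.

4521 yr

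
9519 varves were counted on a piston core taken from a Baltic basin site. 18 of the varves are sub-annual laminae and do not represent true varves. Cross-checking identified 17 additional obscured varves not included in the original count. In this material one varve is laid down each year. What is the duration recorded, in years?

9518 years

Correcting the raw count gives 9519 − 18 + 17 = 9518 true varves.
One varve per year makes the duration 9518 years.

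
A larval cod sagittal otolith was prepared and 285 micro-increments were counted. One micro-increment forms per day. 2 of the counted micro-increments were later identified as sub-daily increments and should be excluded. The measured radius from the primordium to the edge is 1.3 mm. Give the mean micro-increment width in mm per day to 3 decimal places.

Correcting the raw count gives 285 − 2 = 283 true micro-increments.
Extension rate ≈ 1.3 / 283 = 0.005 mm per day.

0.005 mm per day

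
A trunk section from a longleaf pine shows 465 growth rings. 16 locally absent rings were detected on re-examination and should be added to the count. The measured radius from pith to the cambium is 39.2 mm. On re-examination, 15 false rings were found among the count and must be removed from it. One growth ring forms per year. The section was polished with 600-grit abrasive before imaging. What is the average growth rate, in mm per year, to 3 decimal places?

0.084 mm per year

True growth ring count = 465 − 15 + 16 = 466.
39.2 mm over 466 years gives 39.2 / 466 ≈ 0.084 mm per year.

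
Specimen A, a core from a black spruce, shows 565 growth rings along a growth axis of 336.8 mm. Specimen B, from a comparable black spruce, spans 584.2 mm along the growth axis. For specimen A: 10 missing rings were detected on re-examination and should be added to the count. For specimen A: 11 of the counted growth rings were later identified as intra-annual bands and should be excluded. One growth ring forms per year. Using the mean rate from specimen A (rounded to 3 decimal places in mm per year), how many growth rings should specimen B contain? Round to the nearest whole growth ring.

979 growth rings

Specimen A: true growth ring count = 565 − 11 + 10 = 564.
A: Mean rate = 336.8 mm / 564 years ≈ 0.597 mm/year.
B spans 584.2 / 0.597 = 978.56 years ≈ 979 growth rings.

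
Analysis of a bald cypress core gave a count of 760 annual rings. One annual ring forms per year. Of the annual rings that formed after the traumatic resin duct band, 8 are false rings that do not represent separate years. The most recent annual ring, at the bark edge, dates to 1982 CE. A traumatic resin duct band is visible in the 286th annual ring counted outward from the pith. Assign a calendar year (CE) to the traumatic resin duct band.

The traumatic resin duct band sits at annual ring 286 from the pith, so 760 − 286 = 474 annual rings formed after it.
Removing the 8 false annual rings leaves 474 − 8 = 466 true annual rings beyond the traumatic resin duct band.
Counting back 466 years from 1982 CE places the traumatic resin duct band in 1982 − 466 = 1516 CE.

1516 CE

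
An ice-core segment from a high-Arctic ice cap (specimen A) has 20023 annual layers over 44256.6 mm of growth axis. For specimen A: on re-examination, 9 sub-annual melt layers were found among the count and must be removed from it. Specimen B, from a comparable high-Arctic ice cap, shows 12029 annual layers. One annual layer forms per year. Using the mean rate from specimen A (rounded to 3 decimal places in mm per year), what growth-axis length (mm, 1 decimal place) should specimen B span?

Specimen A: true annual layer count = 20023 − 9 = 20014.
A: Extension rate ≈ 44256.6 / 20014 = 2.211 mm per year.
B's length ≈ 2.211 × 12029 = 26596.1 mm.

26596.1 mm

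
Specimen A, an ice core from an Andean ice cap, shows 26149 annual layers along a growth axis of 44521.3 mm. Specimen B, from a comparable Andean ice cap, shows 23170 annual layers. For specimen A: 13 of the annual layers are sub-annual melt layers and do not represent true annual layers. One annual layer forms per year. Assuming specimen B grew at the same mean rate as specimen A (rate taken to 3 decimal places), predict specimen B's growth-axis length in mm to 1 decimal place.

39458.5 mm

Specimen A: after corrections the count is 26149 − 13 = 26136 annual layers.
A: Extension rate ≈ 44521.3 / 26136 = 1.703 mm/yr.
Length of B = 1.703 × 23170 = 39458.5 mm.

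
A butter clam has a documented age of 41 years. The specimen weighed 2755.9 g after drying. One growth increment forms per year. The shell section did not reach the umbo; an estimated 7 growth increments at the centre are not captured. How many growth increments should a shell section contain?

34 growth increments

One growth increment per year gives 41 growth increments over 41 years.
Subtracting the 7 growth increments not captured gives 41 − 7 = 34 growth increments in the record.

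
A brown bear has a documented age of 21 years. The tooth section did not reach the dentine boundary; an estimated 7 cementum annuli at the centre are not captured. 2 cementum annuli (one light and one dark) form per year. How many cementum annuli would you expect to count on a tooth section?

Expected cementum annuli: 21 × 2 = 42.
42 − 7 missed = 35 cementum annuli expected in the prepared section.

35 cementum annuli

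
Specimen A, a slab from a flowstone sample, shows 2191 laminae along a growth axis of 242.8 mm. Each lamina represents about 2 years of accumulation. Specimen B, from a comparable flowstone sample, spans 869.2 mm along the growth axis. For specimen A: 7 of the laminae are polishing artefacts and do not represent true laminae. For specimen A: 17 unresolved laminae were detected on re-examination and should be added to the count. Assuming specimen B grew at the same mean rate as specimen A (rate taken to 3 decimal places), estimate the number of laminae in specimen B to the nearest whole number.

Specimen A: true lamina count = 2191 − 7 + 17 = 2201.
Specimen A: multiplying by 2 years per lamina: 2201 × 2 = 4402 years.
A: Mean rate = 242.8 mm / 4402 years ≈ 0.055 mm/yr.
Specimen B: 869.2 mm / 0.055 mm per year = 15803.64 years; at 2 years per lamina that is 15803.64 / 2 ≈ 7902 laminae.

7902 laminae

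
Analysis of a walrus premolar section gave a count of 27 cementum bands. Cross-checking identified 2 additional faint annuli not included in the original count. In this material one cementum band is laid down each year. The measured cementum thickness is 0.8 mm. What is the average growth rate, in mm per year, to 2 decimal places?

0.03 mm per year

Correcting the raw count gives 27 + 2 = 29 true cementum bands.
0.8 mm over 29 years gives 0.8 / 29 ≈ 0.03 mm per year.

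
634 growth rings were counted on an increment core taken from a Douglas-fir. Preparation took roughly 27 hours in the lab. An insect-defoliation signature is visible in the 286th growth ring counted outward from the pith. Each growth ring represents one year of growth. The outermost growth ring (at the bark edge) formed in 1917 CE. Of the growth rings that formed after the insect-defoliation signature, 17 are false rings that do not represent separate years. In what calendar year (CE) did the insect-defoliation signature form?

1586 CE

Between growth ring 286 and the bark edge there are 634 − 286 = 348 growth rings.
Removing the 17 false growth rings leaves 348 − 17 = 331 true growth rings beyond the insect-defoliation signature.
1917 − 331 = 1586 CE.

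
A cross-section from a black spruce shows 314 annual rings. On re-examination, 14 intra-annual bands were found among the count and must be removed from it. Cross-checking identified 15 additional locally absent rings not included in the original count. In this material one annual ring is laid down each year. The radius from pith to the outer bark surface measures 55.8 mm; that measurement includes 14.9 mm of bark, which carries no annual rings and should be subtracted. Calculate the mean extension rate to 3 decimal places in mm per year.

0.130 mm per year

True annual ring count = 314 − 14 + 15 = 315.
Removing the 14.9 mm offcut leaves 55.8 − 14.9 = 40.9 mm.
Mean rate = 40.9 mm / 315 years ≈ 0.130 mm per year.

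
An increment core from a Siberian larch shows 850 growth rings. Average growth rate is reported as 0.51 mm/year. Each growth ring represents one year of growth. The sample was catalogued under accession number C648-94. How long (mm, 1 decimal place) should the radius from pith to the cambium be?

433.5 mm

The record spans 850 years at 0.51 mm per year.
Length ≈ 0.51 × 850 = 433.5 mm.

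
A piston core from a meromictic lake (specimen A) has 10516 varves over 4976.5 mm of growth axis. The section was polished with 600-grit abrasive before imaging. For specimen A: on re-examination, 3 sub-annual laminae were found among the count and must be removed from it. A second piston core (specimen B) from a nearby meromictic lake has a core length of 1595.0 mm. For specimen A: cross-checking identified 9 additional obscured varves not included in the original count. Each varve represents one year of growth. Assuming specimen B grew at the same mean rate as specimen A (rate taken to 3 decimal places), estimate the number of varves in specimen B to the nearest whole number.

Specimen A: after corrections the count is 10516 − 3 + 9 = 10522 varves.
A: 4976.5 mm over 10522 years gives 4976.5 / 10522 ≈ 0.473 mm per year.
B spans 1595.0 / 0.473 = 3372.09 years ≈ 3372 varves.

3372 varves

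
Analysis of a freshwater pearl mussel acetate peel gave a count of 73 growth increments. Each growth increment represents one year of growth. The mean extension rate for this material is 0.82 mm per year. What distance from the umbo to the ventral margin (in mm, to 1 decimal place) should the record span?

The record spans 73 years at 0.82 mm per year.
73 years at 0.82 mm/year gives 0.82 × 73 = 59.9 mm.

59.9 mm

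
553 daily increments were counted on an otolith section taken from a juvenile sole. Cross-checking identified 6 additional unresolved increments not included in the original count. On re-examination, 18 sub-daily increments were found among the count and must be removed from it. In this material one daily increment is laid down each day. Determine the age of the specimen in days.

541 d

Correcting the raw count gives 553 − 18 + 6 = 541 true daily increments.
One daily increment per day makes the duration 541 days.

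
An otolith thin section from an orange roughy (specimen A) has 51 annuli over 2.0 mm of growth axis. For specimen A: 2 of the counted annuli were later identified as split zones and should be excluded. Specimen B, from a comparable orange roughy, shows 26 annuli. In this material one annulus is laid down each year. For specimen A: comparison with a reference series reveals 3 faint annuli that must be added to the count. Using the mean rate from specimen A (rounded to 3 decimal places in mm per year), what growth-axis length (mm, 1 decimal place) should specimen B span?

Specimen A: after corrections the count is 51 − 2 + 3 = 52 annuli.
A: Extension rate ≈ 2.0 / 52 = 0.038 mm per year.
For B, 0.038 mm/year × 26 years = 1.0 mm.

1.0 mm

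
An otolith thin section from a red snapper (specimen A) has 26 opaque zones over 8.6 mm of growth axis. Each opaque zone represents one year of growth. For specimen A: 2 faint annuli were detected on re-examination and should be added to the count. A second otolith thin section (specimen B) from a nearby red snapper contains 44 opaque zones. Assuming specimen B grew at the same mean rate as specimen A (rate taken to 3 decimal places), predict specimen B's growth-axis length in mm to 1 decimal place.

13.5 mm

Specimen A: adjusted count: 26 + 2 = 28 opaque zones.
A: Extension rate ≈ 8.6 / 28 = 0.307 mm/year.
For B, 0.307 mm/year × 44 years = 13.5 mm.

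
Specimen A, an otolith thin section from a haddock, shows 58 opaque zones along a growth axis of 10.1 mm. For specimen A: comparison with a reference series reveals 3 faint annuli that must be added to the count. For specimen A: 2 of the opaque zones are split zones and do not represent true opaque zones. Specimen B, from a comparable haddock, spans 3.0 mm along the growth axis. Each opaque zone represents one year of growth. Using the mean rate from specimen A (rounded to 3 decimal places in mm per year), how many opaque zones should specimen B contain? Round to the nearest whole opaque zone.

18 opaque zones

Specimen A: true opaque zone count = 58 − 2 + 3 = 59.
A: Mean rate = 10.1 mm / 59 years ≈ 0.171 mm/year.
Specimen B: 3.0 mm / 0.171 mm per year = 17.54 years ≈ 18 opaque zones.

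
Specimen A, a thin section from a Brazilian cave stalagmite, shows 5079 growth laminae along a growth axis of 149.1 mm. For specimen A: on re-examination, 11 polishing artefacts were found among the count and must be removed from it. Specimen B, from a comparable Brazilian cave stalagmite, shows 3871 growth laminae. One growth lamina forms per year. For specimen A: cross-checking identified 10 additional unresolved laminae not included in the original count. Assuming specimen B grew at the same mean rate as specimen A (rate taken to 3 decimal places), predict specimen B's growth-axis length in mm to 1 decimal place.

112.3 mm

Specimen A: adjusted count: 5079 − 11 + 10 = 5078 growth laminae.
A: Extension rate ≈ 149.1 / 5078 = 0.029 mm/year.
Length of B = 0.029 × 3871 = 112.3 mm.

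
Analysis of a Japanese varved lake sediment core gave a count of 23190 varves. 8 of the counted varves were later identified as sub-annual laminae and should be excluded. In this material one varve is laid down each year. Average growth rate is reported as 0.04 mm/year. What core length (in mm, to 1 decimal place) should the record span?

Correcting the raw count gives 23190 − 8 = 23182 true varves.
Predicted length = 0.04 mm/year × 23182 years = 927.3 mm.

927.3 mm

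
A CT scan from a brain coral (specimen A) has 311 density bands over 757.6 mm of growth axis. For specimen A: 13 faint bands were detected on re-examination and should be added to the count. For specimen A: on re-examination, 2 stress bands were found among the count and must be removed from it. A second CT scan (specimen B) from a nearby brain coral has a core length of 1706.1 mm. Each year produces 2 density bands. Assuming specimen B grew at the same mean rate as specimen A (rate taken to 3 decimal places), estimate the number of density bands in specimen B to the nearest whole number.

725 density bands

Specimen A: after corrections the count is 311 − 2 + 13 = 322 density bands.
Specimen A: with 2 density bands per year, 322 / 2 = 161 years.
A: Mean rate = 757.6 mm / 161 years ≈ 4.706 mm per year.
B spans 1706.1 / 4.706 = 362.54 years; at 2 density bands per year that is 362.54 × 2 ≈ 725 density bands.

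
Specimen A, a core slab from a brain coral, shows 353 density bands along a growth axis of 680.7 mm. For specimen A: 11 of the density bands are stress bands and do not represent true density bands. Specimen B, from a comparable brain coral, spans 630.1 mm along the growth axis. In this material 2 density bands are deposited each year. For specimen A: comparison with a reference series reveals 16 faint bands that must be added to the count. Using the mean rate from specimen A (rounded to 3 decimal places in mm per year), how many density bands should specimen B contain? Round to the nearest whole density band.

331 density bands

Specimen A: true density band count = 353 − 11 + 16 = 358.
Specimen A: with 2 density bands per year, 358 / 2 = 179 years.
A: 680.7 mm over 179 years gives 680.7 / 179 ≈ 3.803 mm/year.
For B, 630.1 / 3.803 = 165.68 years; at 2 density bands per year that is 165.68 × 2 ≈ 331 density bands.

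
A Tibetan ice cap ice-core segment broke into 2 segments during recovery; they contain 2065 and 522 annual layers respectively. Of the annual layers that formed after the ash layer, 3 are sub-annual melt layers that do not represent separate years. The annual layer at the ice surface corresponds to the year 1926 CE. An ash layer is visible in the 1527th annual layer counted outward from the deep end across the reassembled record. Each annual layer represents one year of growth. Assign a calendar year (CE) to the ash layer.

869 CE

Total annual layers = 2065 + 522 = 2587.
Between annual layer 1527 and the ice surface there are 2587 − 1527 = 1060 annual layers.
1060 − 3 false = 1057 true annual layers after the ash layer.
The annual layer at the ice surface is 1926 CE, so the ash layer dates to 1926 − 1057 = 869 CE.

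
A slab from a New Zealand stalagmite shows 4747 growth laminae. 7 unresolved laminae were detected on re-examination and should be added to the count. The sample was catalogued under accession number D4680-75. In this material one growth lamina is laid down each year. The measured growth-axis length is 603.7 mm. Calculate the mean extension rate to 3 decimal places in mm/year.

0.127 mm/year

True growth lamina count = 4747 + 7 = 4754.
Extension rate ≈ 603.7 / 4754 = 0.127 mm/year.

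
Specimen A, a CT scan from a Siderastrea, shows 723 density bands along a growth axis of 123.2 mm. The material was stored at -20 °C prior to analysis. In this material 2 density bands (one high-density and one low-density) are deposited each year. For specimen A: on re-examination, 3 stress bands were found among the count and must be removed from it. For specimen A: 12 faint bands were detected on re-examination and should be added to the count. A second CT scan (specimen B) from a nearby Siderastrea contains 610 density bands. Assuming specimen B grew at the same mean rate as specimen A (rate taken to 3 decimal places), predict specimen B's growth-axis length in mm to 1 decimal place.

Specimen A: adjusted count: 723 − 3 + 12 = 732 density bands.
Specimen A: with 2 density bands per year, 732 / 2 = 366 years.
A: 123.2 mm over 366 years gives 123.2 / 366 ≈ 0.337 mm/year.
Specimen B: dividing by 2 density bands per year: 610 / 2 = 305 years. B's length ≈ 0.337 × 305 = 102.8 mm.

102.8 mm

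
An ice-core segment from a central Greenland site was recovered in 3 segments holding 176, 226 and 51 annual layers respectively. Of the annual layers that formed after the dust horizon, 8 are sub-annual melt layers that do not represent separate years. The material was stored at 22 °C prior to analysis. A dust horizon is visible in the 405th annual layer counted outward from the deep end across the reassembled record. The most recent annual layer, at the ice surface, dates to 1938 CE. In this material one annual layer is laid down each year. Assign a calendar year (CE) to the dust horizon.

1898 CE

Total annual layers = 176 + 226 + 51 = 453.
The dust horizon sits at annual layer 405 from the deep end, so 453 − 405 = 48 annual layers formed after it.
Removing the 8 false annual layers leaves 48 − 8 = 40 true annual layers beyond the dust horizon.
Counting back 40 years from 1938 CE places the dust horizon in 1938 − 40 = 1898 CE.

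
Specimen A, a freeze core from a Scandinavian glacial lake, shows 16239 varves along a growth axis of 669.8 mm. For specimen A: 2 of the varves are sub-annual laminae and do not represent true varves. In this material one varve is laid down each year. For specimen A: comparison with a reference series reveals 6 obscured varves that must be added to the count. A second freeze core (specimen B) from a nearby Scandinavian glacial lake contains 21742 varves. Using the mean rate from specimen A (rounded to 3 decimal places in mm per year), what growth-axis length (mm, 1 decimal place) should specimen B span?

Specimen A: true varve count = 16239 − 2 + 6 = 16243.
A: Mean rate = 669.8 mm / 16243 years ≈ 0.041 mm/yr.
For B, 0.041 mm/year × 21742 years = 891.4 mm.

891.4 mm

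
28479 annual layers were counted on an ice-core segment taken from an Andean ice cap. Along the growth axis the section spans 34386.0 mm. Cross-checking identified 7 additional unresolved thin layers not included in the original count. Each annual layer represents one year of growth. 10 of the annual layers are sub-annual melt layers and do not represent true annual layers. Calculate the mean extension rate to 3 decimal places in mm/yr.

True annual layer count = 28479 − 10 + 7 = 28476.
Extension rate ≈ 34386.0 / 28476 = 1.208 mm/yr.

1.208 mm/yr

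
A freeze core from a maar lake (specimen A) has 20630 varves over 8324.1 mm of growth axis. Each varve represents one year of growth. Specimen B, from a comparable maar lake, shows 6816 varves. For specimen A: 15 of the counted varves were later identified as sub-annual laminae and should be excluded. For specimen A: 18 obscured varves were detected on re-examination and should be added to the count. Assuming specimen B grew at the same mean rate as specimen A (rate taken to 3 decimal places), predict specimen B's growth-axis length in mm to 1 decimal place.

2746.8 mm

Specimen A: after corrections the count is 20630 − 15 + 18 = 20633 varves.
A: Mean rate = 8324.1 mm / 20633 years ≈ 0.403 mm/year.
B's length ≈ 0.403 × 6816 = 2746.8 mm.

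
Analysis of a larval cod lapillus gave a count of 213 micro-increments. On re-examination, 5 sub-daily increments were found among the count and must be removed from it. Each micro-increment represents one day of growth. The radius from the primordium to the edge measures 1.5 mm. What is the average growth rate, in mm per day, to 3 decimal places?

Adjusted count: 213 − 5 = 208 micro-increments.
Mean rate = 1.5 mm / 208 days ≈ 0.007 mm per day.

0.007 mm per day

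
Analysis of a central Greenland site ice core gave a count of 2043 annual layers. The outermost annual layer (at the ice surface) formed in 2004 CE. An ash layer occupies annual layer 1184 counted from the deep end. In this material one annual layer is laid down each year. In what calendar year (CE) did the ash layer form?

Between annual layer 1184 and the ice surface there are 2043 − 1184 = 859 annual layers.
2004 − 859 = 1145 CE.

1145 CE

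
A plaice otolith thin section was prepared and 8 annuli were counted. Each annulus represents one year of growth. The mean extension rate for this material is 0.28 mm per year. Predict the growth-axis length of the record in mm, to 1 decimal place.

2.2 mm

8 years of growth are recorded.
Length ≈ 0.28 × 8 = 2.2 mm.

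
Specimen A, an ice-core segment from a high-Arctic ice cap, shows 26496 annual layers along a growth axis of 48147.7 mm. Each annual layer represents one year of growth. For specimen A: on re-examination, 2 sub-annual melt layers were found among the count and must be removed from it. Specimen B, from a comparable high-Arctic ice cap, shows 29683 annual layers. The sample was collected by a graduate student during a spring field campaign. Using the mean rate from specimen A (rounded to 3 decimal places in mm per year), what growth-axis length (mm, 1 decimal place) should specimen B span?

53934.0 mm

Specimen A: after corrections the count is 26496 − 2 = 26494 annual layers.
A: Extension rate ≈ 48147.7 / 26494 = 1.817 mm per year.
For B, 1.817 mm/year × 29683 years = 53934.0 mm.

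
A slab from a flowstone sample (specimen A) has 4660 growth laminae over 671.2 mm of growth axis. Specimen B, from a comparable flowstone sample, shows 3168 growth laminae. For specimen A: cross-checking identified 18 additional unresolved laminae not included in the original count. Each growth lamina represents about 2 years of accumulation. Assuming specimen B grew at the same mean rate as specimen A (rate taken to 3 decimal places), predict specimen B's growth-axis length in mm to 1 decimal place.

456.2 mm

Specimen A: correcting the raw count gives 4660 + 18 = 4678 true growth laminae.
Specimen A: at 2 years per growth lamina, 4678 × 2 = 9356 years.
A: Mean rate = 671.2 mm / 9356 years ≈ 0.072 mm per year.
Specimen B: 3168 growth laminae at 2 years each span 3168 × 2 = 6336 years. B's length ≈ 0.072 × 6336 = 456.2 mm.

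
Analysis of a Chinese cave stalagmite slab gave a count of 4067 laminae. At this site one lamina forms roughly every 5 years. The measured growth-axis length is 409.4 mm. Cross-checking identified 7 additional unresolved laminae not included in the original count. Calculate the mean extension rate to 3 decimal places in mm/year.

0.020 mm/year

Adjusted count: 4067 + 7 = 4074 laminae.
Multiplying by 5 years per lamina: 4074 × 5 = 20370 years.
409.4 mm over 20370 years gives 409.4 / 20370 ≈ 0.020 mm/year.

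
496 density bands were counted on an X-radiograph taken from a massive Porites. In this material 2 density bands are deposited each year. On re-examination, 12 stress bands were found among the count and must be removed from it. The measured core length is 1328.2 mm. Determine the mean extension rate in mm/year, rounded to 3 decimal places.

5.488 mm/year

True density band count = 496 − 12 = 484.
With 2 density bands per year, 484 / 2 = 242 years.
Extension rate ≈ 1328.2 / 242 = 5.488 mm/year.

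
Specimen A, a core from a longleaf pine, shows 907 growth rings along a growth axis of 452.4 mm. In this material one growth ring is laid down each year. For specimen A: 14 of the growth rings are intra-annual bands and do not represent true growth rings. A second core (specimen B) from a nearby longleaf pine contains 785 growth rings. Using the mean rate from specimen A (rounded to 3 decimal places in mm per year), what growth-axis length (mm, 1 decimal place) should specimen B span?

398.0 mm

Specimen A: adjusted count: 907 − 14 = 893 growth rings.
A: Extension rate ≈ 452.4 / 893 = 0.507 mm per year.
For B, 0.507 mm/year × 785 years = 398.0 mm.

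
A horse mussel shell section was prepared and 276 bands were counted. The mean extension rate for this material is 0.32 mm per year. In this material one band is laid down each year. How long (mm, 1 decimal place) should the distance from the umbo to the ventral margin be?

88.3 mm

276 years of growth are recorded.
Predicted length = 0.32 mm/year × 276 years = 88.3 mm.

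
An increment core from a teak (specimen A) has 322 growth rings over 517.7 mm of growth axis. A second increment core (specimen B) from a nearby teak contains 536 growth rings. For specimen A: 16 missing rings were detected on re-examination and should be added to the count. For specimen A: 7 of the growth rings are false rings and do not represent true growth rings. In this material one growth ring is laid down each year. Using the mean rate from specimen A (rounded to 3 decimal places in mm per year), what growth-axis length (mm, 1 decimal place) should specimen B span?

838.3 mm

Specimen A: adjusted count: 322 − 7 + 16 = 331 growth rings.
A: Mean rate = 517.7 mm / 331 years ≈ 1.564 mm/yr.
Length of B = 1.564 × 536 = 838.3 mm.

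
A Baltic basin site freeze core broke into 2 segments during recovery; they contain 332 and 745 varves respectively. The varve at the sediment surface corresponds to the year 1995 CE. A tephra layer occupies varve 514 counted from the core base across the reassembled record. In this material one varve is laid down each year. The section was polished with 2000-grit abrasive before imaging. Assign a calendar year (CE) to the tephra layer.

Total varves = 332 + 745 = 1077.
Between varve 514 and the sediment surface there are 1077 − 514 = 563 varves.
1995 − 563 = 1432 CE.

1432 CE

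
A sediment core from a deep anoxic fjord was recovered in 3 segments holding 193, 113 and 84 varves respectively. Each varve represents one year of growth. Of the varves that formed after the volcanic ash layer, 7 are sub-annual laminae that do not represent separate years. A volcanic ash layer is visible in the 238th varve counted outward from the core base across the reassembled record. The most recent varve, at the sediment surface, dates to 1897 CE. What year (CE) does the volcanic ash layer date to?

1752 CE

Total varves = 193 + 113 + 84 = 390.
390 − 238 = 152 varves lie beyond the volcanic ash layer toward the sediment surface.
Removing the 7 false varves leaves 152 − 7 = 145 true varves beyond the volcanic ash layer.
The varve at the sediment surface is 1897 CE, so the volcanic ash layer dates to 1897 − 145 = 1752 CE.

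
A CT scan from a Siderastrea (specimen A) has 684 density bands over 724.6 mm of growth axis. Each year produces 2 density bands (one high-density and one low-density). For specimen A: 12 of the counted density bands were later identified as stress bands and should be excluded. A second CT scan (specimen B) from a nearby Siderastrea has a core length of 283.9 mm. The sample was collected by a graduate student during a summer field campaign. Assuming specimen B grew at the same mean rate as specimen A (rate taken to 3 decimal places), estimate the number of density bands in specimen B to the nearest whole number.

Specimen A: correcting the raw count gives 684 − 12 = 672 true density bands.
Specimen A: 672 density bands at 2 per year is 672 / 2 = 336 years.
A: Mean rate = 724.6 mm / 336 years ≈ 2.157 mm/yr.
For B, 283.9 / 2.157 = 131.62 years; at 2 density bands per year that is 131.62 × 2 ≈ 263 density bands.

263 density bands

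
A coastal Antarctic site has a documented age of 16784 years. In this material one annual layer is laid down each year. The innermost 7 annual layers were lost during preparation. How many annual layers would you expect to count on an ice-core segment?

16777 annual layers

Expected annual layers over 16784 years: 16784.
Subtracting the 7 annual layers not captured gives 16784 − 7 = 16777 annual layers in the record.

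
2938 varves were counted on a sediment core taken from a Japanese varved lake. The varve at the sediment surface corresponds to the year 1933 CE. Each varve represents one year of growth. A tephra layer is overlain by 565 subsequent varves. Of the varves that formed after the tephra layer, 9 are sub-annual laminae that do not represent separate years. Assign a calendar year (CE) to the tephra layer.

There are 565 varves younger than the tephra layer.
565 − 9 false = 556 true varves after the tephra layer.
1933 − 556 = 1377 CE.

1377 CE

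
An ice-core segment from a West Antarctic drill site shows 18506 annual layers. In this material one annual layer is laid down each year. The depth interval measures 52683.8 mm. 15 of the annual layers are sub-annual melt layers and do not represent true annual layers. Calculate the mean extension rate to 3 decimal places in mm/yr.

2.849 mm/yr

Adjusted count: 18506 − 15 = 18491 annual layers.
52683.8 mm over 18491 years gives 52683.8 / 18491 ≈ 2.849 mm/yr.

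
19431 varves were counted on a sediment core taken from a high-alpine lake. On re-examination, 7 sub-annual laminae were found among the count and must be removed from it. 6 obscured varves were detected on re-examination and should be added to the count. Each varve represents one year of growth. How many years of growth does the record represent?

Adjusted count: 19431 − 7 + 6 = 19430 varves.
At one varve per year, that is 19430 years.

19430 years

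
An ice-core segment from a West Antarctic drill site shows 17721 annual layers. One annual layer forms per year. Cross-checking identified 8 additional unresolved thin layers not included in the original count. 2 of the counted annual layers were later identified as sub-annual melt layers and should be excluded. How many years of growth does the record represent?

17727 years

Adjusted count: 17721 − 2 + 8 = 17727 annual layers.
One annual layer per year makes the duration 17727 years.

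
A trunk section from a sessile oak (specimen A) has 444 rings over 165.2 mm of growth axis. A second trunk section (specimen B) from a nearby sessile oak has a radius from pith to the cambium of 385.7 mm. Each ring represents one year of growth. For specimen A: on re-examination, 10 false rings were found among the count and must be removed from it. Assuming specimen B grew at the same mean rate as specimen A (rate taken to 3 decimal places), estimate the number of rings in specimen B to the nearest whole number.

1012 rings

Specimen A: after corrections the count is 444 − 10 = 434 rings.
A: Extension rate ≈ 165.2 / 434 = 0.381 mm/yr.
For B, 385.7 / 0.381 = 1012.34 years ≈ 1012 rings.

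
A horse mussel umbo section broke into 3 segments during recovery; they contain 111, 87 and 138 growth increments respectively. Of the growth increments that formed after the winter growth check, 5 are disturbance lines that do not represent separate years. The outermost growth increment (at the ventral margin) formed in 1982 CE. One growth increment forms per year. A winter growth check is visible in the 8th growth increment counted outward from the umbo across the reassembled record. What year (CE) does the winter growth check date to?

Total growth increments = 111 + 87 + 138 = 336.
The winter growth check sits at growth increment 8 from the umbo, so 336 − 8 = 328 growth increments formed after it.
Removing the 5 false growth increments leaves 328 − 5 = 323 true growth increments beyond the winter growth check.
The growth increment at the ventral margin is 1982 CE, so the winter growth check dates to 1982 − 323 = 1659 CE.

1659 CE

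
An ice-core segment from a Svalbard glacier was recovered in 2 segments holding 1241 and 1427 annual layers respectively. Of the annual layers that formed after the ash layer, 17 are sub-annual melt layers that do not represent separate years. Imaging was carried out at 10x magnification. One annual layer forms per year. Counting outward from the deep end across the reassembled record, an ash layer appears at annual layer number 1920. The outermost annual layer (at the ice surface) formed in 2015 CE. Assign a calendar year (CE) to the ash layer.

Total annual layers = 1241 + 1427 = 2668.
Between annual layer 1920 and the ice surface there are 2668 − 1920 = 748 annual layers.
Excluding 17 false annual layers: 748 − 17 = 731.
The annual layer at the ice surface is 2015 CE, so the ash layer dates to 2015 − 731 = 1284 CE.

1284 CE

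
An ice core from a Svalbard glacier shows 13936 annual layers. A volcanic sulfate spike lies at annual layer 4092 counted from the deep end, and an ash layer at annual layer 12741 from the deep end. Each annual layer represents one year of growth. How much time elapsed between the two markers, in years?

8649 yr

Separation: 12741 − 4092 = 8649 annual layers.
One annual layer per year makes the interval 8649 years.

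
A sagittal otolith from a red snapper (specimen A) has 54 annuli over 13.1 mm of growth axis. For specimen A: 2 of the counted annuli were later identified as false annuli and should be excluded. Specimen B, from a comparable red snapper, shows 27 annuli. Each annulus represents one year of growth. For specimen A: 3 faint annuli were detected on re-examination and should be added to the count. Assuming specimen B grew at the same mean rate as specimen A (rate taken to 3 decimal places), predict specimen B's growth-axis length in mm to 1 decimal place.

6.4 mm

Specimen A: true annulus count = 54 − 2 + 3 = 55.
A: Mean rate = 13.1 mm / 55 years ≈ 0.238 mm/yr.
B's length ≈ 0.238 × 27 = 6.4 mm.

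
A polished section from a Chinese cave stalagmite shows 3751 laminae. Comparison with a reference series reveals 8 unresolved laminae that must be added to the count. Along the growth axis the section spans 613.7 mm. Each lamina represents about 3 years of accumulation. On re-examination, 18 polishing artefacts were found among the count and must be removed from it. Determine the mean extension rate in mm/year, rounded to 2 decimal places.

0.05 mm/year

After corrections the count is 3751 − 18 + 8 = 3741 laminae.
Multiplying by 3 years per lamina: 3741 × 3 = 11223 years.
613.7 mm over 11223 years gives 613.7 / 11223 ≈ 0.05 mm/year.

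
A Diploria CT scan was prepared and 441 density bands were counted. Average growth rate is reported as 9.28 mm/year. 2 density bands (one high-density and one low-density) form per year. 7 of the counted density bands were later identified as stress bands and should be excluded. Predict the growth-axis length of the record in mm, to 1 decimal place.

2013.8 mm

Correcting the raw count gives 441 − 7 = 434 true density bands.
434 density bands at 2 per year is 434 / 2 = 217 years.
217 years at 9.28 mm/year gives 9.28 × 217 = 2013.8 mm.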